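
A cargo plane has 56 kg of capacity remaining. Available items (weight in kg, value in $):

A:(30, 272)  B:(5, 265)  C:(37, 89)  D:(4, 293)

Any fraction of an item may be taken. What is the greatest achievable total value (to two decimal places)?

Greedy by value/weight ratio, highest first.
Ratios (sorted): D 73.25, B 53.00, A 9.07, C 2.41
take D (4 @ 293); take B (5 @ 265); take A (30 @ 272); take 17/37 of C → 40.89. Capacity used 56/56.
Total value = 870.89

870.89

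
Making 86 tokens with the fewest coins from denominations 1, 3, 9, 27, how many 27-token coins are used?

Greedy: take as many of the largest coin as possible, then repeat with the remainder.
86 = 3×27 + 1×3 + 2×1
Count of 27: 3

3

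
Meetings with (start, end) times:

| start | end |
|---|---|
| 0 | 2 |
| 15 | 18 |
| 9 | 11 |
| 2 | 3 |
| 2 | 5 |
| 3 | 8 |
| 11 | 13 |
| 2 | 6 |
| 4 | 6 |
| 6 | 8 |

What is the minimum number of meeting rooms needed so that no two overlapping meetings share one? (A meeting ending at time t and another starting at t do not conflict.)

starts: [0, 2, 2, 2, 3, 4, 6, 9, 11, 15]
ends:   [2, 3, 5, 6, 6, 8, 8, 11, 13, 18]
s0→1 e2→0 s2→1 s2→2 s2→3 e3→2 s3→3 s4→4  — peak 4.

4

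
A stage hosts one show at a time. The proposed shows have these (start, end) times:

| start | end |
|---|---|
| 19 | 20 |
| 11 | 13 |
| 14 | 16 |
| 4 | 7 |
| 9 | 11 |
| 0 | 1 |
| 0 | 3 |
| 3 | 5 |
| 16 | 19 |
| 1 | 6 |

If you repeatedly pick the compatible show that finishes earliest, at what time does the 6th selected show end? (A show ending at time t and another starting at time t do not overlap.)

Order by finish time; keep every interval that doesn't clash with the previous kept one.
Sorted by end: (0,1)  (0,3)  (3,5)  (1,6)  (4,7)  (9,11)  (11,13)  (14,16)  (16,19)  (19,20)
take (0,1); skip (0,3); take (3,5); skip (1,6); take (9,11); take (11,13); take (14,16); take (16,19); take (19,20).
Selected: (0,1) (3,5) (9,11) (11,13) (14,16) (16,19) (19,20)

19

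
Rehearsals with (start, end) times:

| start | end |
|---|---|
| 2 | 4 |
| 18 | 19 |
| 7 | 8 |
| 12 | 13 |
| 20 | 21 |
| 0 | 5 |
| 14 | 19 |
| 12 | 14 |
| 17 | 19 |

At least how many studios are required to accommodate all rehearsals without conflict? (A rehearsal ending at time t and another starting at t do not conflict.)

Count concurrent intervals with a sweep; the peak is the room count.
starts: [0, 2, 7, 12, 12, 14, 17, 18, 20]
ends:   [4, 5, 8, 13, 14, 19, 19, 19, 21]
s0→1 s2→2 e4→1 e5→0 s7→1 e8→0 s12→1 s12→2 e13→1 e14→0 s14→1 s17→2 s18→3  — peak 3.

3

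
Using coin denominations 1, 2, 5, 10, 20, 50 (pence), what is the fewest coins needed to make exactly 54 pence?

54 = 1×50 + 2×2
Total coins = 1 + 2 = 3

3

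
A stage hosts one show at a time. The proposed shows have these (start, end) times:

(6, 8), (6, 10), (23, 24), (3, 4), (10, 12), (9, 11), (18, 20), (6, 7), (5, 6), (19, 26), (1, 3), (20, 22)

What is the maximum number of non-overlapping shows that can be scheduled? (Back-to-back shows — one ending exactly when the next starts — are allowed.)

8

Sort by end time and greedily take each interval whose start is ≥ the last chosen end.
By end time: (1,3), (3,4), (5,6), (6,7), (6,8), (6,10), (9,11), (10,12), (18,20), (20,22), (23,24), (19,26).
Pick (1,3); next start ≥ 3 → (3,4); next start ≥ 4 → (5,6); next start ≥ 6 → (6,7); next start ≥ 7 → (9,11); next start ≥ 11 → (18,20); next start ≥ 20 → (20,22); next start ≥ 22 → (23,24).
Selected 8 shows.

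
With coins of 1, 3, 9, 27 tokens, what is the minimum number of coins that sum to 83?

Use the largest denomination that fits, subtract, and repeat.
83 − 3×27→2 − 2×1→0
Total coins = 3 + 2 = 5

5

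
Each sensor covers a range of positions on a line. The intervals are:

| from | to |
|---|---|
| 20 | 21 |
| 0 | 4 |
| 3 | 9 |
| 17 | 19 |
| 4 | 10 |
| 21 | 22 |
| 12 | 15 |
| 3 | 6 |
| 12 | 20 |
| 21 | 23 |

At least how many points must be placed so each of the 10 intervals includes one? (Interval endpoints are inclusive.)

Process intervals by earliest right end; each time one isn't hit yet, stab at its right endpoint.
Sorted: [0,4] [3,6] [3,9] [4,10] [12,15] [17,19] [12,20] [20,21] [21,22] [21,23]
{[0,4],[3,6],[3,9],[4,10]} hit by 4; {[12,15]} hit by 15; {[17,19],[12,20]} hit by 19; {[20,21],[21,22],[21,23]} hit by 21.
Points: 4, 15, 19, 21 (4 total).

4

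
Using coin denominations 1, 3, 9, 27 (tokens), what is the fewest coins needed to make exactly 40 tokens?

Greedy: take as many of the largest coin as possible, then repeat with the remainder.
40 − 1×27→13 − 1×9→4 − 1×3→1 − 1×1→0
Total coins = 1 + 1 + 1 + 1 = 4

4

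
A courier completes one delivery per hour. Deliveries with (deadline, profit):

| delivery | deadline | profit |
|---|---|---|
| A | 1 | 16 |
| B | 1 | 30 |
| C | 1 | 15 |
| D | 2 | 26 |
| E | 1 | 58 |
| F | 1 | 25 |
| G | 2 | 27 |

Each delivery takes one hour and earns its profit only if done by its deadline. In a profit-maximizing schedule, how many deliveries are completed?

2

Profit order: E=58 B=30 G=27 D=26 F=25 A=16 C=15
Assign: E→slot 1, B skipped, G→slot 2, D skipped, F skipped, A skipped, C skipped.
Slots: [1:E] [2:G]
2 of 7 scheduled.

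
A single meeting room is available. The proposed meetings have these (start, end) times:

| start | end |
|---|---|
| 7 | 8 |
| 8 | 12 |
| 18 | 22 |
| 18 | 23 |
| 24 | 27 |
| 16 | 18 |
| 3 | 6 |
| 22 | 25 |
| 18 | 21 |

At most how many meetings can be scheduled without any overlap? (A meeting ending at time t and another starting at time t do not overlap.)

6

Greedy by earliest finish: after sorting by end time, pick each interval compatible with the last pick.
Sorted by end: (3,6)  (7,8)  (8,12)  (16,18)  (18,21)  (18,22)  (18,23)  (22,25)  (24,27)
take (3,6); take (7,8); take (8,12); take (16,18); take (18,21); skip (18,22); take (22,25).
Selected 6 meetings.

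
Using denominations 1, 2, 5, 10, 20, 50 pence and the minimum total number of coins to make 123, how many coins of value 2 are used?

1

123 − 2×50→23 − 1×20→3 − 1×2→1 − 1×1→0
Count of 2: 1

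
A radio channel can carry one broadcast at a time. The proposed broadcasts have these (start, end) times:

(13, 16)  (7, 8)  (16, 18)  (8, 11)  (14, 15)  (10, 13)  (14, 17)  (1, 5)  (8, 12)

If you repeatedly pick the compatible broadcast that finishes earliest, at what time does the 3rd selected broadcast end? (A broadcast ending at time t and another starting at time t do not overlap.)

Greedy by earliest finish: after sorting by end time, pick each interval compatible with the last pick.
Sorted by end: (1,5)  (7,8)  (8,11)  (8,12)  (10,13)  (14,15)  (13,16)  (14,17)  (16,18)
take (1,5); take (7,8); take (8,11); skip (8,12); take (14,15); take (16,18).
Selected: (1,5) (7,8) (8,11) (14,15) (16,18)

11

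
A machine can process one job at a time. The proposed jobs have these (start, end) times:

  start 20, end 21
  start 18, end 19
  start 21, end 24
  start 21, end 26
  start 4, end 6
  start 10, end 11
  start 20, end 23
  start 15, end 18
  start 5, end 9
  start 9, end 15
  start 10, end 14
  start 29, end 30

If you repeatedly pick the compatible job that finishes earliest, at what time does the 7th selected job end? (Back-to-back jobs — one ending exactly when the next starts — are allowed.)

Sort by end time and greedily take each interval whose start is ≥ the last chosen end.
By end time: (4,6), (5,9), (10,11), (10,14), (9,15), (15,18), (18,19), (20,21), (20,23), (21,24), (21,26), (29,30).
Pick (4,6); next start ≥ 6 → (10,11); next start ≥ 11 → (15,18); next start ≥ 18 → (18,19); next start ≥ 19 → (20,21); next start ≥ 21 → (21,24); next start ≥ 24 → (29,30).
Selected: (4,6) (10,11) (15,18) (18,19) (20,21) (21,24) (29,30)

30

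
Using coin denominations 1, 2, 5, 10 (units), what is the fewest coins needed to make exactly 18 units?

18 − 1×10→8 − 1×5→3 − 1×2→1 − 1×1→0
Total coins = 1 + 1 + 1 + 1 = 4

4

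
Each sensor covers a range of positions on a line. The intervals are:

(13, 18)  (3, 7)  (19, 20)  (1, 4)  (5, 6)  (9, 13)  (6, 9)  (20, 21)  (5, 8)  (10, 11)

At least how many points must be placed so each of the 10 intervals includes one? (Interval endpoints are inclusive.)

Process intervals by earliest right end; each time one isn't hit yet, stab at its right endpoint.
Sorted: [1,4] [5,6] [3,7] [5,8] [6,9] [10,11] [9,13] [13,18] [19,20] [20,21]
{[1,4]} hit by 4; {[5,6],[3,7],[5,8],[6,9]} hit by 6; {[10,11],[9,13]} hit by 11; {[13,18]} hit by 18; {[19,20],[20,21]} hit by 20.
Points: 4, 6, 11, 18, 20 (5 total).

5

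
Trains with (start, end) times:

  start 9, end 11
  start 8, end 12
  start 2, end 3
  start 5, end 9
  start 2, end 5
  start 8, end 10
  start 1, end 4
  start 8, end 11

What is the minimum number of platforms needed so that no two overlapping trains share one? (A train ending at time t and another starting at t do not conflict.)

4

starts: [1, 2, 2, 5, 8, 8, 8, 9]
ends:   [3, 4, 5, 9, 10, 11, 11, 12]
s1→1 s2→2 s2→3 e3→2 e4→1 e5→0 s5→1 s8→2 s8→3 s8→4  — peak 4.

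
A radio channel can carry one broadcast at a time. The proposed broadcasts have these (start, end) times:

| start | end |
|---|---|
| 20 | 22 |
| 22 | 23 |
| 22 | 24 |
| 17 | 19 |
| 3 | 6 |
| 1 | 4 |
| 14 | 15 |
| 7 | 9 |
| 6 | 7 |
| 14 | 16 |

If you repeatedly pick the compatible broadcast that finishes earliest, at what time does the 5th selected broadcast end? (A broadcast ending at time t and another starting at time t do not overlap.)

19

Sort by end time and greedily take each interval whose start is ≥ the last chosen end.
By end time: (1,4), (3,6), (6,7), (7,9), (14,15), (14,16), (17,19), (20,22), (22,23), (22,24).
Pick (1,4); next start ≥ 4 → (6,7); next start ≥ 7 → (7,9); next start ≥ 9 → (14,15); next start ≥ 15 → (17,19); next start ≥ 19 → (20,22); next start ≥ 22 → (22,23).
Selected: (1,4) (6,7) (7,9) (14,15) (17,19) (20,22) (22,23)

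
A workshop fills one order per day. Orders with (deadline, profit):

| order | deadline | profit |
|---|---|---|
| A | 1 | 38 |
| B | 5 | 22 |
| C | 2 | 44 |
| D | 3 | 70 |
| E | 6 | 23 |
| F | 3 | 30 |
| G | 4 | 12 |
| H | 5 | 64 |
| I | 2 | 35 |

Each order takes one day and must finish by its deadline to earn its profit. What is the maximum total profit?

261

Profit order: D=70 H=64 C=44 A=38 I=35 F=30 E=23 B=22 G=12
Assign: D→slot 3, H→slot 5, C→slot 2, A→slot 1, I skipped, F skipped, E→slot 6, B→slot 4, G skipped.
Slots: [1:A] [2:C] [3:D] [4:B] [5:H] [6:E]
Profit = 38 + 44 + 70 + 22 + 64 + 23 = 261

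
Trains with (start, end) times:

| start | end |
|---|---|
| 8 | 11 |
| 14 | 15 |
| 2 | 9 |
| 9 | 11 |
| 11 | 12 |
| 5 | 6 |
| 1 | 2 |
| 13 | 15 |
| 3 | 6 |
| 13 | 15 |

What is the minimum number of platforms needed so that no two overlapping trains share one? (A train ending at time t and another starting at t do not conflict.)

The answer is the maximum number of intervals overlapping at any instant.
starts: [1, 2, 3, 5, 8, 9, 11, 13, 13, 14]
ends:   [2, 6, 6, 9, 11, 11, 12, 15, 15, 15]
s1→1 e2→0 s2→1 s3→2 s5→3  — peak 3.

3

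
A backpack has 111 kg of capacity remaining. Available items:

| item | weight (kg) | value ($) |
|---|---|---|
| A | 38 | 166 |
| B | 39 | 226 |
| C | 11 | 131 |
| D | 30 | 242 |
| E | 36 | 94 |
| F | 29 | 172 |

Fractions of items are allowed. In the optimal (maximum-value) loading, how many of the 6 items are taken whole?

Order: C (131/11=11.91) > D (242/30=8.07) > F (172/29=5.93) > B (226/39=5.79) > A (166/38=4.37) > E (94/36=2.61)
Fill: take C (11 @ 131) → take D (30 @ 242) → take F (29 @ 172) → take B (39 @ 226) → take 2/38 of A → 8.74; 111/111 used.
4 item(s) taken whole; one partial (take 2/38 of A).

4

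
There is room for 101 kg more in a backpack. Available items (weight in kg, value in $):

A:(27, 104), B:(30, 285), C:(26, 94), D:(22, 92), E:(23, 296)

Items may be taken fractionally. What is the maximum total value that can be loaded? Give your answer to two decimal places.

773.15

Greedy by value/weight ratio, highest first.
Ratios (sorted): E 12.87, B 9.50, D 4.18, A 3.85, C 3.62
take E (23 @ 296); take B (30 @ 285); take D (22 @ 92); take 26/27 of A → 100.15. Capacity used 101/101.
Total value = 773.15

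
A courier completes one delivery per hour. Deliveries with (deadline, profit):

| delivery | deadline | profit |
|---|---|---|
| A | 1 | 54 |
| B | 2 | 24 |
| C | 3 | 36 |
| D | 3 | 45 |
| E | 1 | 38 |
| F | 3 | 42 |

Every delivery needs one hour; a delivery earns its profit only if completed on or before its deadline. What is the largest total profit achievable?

Profit order: A=54 D=45 F=42 E=38 C=36 B=24
Assign: A→slot 1, D→slot 3, F→slot 2, E skipped, C skipped, B skipped.
Slots: [1:A] [2:F] [3:D]
Profit = 54 + 42 + 45 = 141

141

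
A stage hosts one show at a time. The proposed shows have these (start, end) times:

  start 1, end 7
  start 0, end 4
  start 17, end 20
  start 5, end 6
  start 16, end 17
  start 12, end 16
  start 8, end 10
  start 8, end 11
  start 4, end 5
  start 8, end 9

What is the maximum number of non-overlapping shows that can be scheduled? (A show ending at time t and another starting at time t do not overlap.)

Sort by end time and greedily take each interval whose start is ≥ the last chosen end.
By end time: (0,4), (4,5), (5,6), (1,7), (8,9), (8,10), (8,11), (12,16), (16,17), (17,20).
Pick (0,4); next start ≥ 4 → (4,5); next start ≥ 5 → (5,6); next start ≥ 6 → (8,9); next start ≥ 9 → (12,16); next start ≥ 16 → (16,17); next start ≥ 17 → (17,20).
Selected 7 shows.

7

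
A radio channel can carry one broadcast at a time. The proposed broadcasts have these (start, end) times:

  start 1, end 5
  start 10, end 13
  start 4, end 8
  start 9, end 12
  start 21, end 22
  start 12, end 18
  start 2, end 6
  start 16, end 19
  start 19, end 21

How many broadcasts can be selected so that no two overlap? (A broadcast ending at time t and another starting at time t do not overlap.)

Order by finish time; keep every interval that doesn't clash with the previous kept one.
Sorted by end: (1,5)  (2,6)  (4,8)  (9,12)  (10,13)  (12,18)  (16,19)  (19,21)  (21,22)
take (1,5); skip (2,6); take (9,12); take (12,18); take (19,21); take (21,22).
Selected 5 broadcasts.

5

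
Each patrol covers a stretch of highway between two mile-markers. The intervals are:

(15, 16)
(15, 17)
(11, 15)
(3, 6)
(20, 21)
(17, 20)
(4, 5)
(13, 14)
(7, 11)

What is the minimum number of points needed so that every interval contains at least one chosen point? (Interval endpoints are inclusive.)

Sorted: [4,5] [3,6] [7,11] [13,14] [11,15] [15,16] [15,17] [17,20] [20,21]
{[4,5],[3,6]} hit by 5; {[7,11]} hit by 11; {[13,14],[11,15]} hit by 14; {[15,16],[15,17]} hit by 16; {[17,20],[20,21]} hit by 20.
Points: 5, 11, 14, 16, 20 (5 total).

5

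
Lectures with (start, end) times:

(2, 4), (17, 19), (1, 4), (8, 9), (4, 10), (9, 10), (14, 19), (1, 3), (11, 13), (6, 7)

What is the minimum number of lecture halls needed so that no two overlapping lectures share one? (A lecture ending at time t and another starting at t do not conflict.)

starts: [1, 1, 2, 4, 6, 8, 9, 11, 14, 17]
ends:   [3, 4, 4, 7, 9, 10, 10, 13, 19, 19]
s1→1 s1→2 s2→3  — peak 3.

3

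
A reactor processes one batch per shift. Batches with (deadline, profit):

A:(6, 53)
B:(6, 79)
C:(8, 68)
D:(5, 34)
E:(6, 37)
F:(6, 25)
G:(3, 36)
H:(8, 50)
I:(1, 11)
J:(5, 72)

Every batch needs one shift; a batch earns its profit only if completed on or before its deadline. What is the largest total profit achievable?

429

Sort by profit descending; place each in the latest free slot ≤ its deadline.
By profit: B(d6,79), J(d5,72), C(d8,68), A(d6,53), H(d8,50), E(d6,37), G(d3,36), D(d5,34), F(d6,25), I(d1,11)
B→slot 6; J→slot 5; C→slot 8; A→slot 4; H→slot 7; E→slot 3; G→slot 2; D→slot 1; F skipped; I skipped.
Profit = 34 + 36 + 37 + 53 + 72 + 79 + 50 + 68 = 429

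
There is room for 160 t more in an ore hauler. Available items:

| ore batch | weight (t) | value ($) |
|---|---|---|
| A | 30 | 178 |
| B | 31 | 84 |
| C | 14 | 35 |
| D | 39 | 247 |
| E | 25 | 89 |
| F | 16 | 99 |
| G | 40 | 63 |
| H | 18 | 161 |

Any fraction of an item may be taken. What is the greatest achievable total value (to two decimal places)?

860.50

Order: H (161/18=8.94) > D (247/39=6.33) > F (99/16=6.19) > A (178/30=5.93) > E (89/25=3.56) > B (84/31=2.71) > C (35/14=2.50) > G (63/40=1.57)
Fill: take H (18 @ 161) → take D (39 @ 247) → take F (16 @ 99) → take A (30 @ 178) → take E (25 @ 89) → take B (31 @ 84) → take 1/14 of C → 2.50; 160/160 used.
Total value = 860.50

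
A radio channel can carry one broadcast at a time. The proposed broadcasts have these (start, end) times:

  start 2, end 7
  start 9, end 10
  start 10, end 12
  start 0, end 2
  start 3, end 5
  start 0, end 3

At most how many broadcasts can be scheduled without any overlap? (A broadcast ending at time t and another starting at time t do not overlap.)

4

Sorted by end: (0,2)  (0,3)  (3,5)  (2,7)  (9,10)  (10,12)
take (0,2); take (3,5); take (9,10); take (10,12).
Selected 4 broadcasts.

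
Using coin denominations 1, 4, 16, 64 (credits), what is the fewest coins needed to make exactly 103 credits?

7

103 − 1×64→39 − 2×16→7 − 1×4→3 − 3×1→0
Total coins = 1 + 2 + 1 + 3 = 7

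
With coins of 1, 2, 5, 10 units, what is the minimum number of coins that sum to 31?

4

Use the largest denomination that fits, subtract, and repeat.
31 − 3×10→1 − 1×1→0
Total coins = 3 + 1 = 4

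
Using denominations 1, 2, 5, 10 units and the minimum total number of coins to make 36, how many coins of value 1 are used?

1

36 = 3×10 + 1×5 + 1×1
Count of 1: 1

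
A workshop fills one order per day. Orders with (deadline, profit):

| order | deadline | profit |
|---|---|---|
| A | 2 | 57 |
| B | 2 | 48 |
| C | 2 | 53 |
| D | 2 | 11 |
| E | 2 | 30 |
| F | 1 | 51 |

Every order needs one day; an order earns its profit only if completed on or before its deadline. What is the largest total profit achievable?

110

By profit: A(d2,57), C(d2,53), F(d1,51), B(d2,48), E(d2,30), D(d2,11)
A→slot 2; C→slot 1; F skipped; B skipped; E skipped; D skipped.
Profit = 53 + 57 = 110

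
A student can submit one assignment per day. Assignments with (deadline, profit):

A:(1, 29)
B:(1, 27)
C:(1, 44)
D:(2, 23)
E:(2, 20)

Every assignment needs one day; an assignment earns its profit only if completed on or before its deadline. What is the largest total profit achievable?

Sort by profit descending; place each in the latest free slot ≤ its deadline.
Profit order: C=44 A=29 B=27 D=23 E=20
Assign: C→slot 1, A skipped, B skipped, D→slot 2, E skipped.
Slots: [1:C] [2:D]
Profit = 44 + 23 = 67

67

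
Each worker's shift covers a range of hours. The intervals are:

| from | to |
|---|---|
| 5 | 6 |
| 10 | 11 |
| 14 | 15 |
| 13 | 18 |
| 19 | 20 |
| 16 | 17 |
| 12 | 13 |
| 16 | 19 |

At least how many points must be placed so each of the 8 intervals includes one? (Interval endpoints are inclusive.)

6

Sorted: [5,6] [10,11] [12,13] [14,15] [16,17] [13,18] [16,19] [19,20]
{[5,6]} hit by 6; {[10,11]} hit by 11; {[12,13]} hit by 13; {[14,15]} hit by 15; {[16,17],[13,18],[16,19]} hit by 17; {[19,20]} hit by 20.
Points: 6, 11, 13, 15, 17, 20 (6 total).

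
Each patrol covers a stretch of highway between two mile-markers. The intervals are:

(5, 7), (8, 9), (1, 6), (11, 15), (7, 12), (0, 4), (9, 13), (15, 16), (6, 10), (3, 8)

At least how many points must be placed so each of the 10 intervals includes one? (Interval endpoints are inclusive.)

By right end: [0,4]  [1,6]  [5,7]  [3,8]  [8,9]  [6,10]  [7,12]  [9,13]  [11,15]  [15,16]
[0,4] uncovered → point at 4; [5,7] uncovered → point at 7; [8,9] uncovered → point at 9; [11,15] uncovered → point at 15.
Points: 4, 7, 9, 15 (4 total).

4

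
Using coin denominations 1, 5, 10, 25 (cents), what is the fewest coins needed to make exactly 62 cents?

Use the largest denomination that fits, subtract, and repeat.
62 = 2×25 + 1×10 + 2×1
Total coins = 2 + 1 + 2 = 5

5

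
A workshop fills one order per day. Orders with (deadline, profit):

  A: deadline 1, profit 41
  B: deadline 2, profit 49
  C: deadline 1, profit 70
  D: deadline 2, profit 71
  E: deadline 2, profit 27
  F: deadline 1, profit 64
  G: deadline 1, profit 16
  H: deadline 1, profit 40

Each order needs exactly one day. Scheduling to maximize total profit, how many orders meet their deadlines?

2

Take jobs in profit order; each goes to the latest open slot no later than its deadline.
Profit order: D=71 C=70 F=64 B=49 A=41 H=40 E=27 G=16
Assign: D→slot 2, C→slot 1, F skipped, B skipped, A skipped, H skipped, E skipped, G skipped.
Slots: [1:C] [2:D]
2 of 8 scheduled.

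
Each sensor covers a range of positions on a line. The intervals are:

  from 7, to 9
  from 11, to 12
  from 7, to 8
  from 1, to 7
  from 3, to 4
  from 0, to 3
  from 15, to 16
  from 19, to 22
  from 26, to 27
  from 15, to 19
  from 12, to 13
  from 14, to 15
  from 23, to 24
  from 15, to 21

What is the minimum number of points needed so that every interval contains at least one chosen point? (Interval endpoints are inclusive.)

7

By right end: [0,3]  [3,4]  [1,7]  [7,8]  [7,9]  [11,12]  [12,13]  [14,15]  [15,16]  [15,19]  [15,21]  [19,22]  [23,24]  [26,27]
[0,3] uncovered → point at 3; [7,8] uncovered → point at 8; [11,12] uncovered → point at 12; [14,15] uncovered → point at 15; [19,22] uncovered → point at 22; [23,24] uncovered → point at 24; [26,27] uncovered → point at 27.
Points: 3, 8, 12, 15, 22, 24, 27 (7 total).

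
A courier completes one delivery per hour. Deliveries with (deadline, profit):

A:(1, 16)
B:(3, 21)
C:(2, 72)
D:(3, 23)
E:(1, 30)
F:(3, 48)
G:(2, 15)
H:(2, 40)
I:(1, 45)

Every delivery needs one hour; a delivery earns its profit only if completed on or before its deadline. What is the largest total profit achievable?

By profit: C(d2,72), F(d3,48), I(d1,45), H(d2,40), E(d1,30), D(d3,23), B(d3,21), A(d1,16), G(d2,15)
C→slot 2; F→slot 3; I→slot 1; H skipped; E skipped; D skipped; B skipped; A skipped; G skipped.
Profit = 45 + 72 + 48 = 165

165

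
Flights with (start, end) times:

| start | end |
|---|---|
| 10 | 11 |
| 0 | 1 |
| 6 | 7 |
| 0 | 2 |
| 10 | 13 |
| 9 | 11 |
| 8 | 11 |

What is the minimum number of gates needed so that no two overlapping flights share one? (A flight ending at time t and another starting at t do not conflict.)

4

The answer is the maximum number of intervals overlapping at any instant.
starts: [0, 0, 6, 8, 9, 10, 10]
ends:   [1, 2, 7, 11, 11, 11, 13]
s0→1 s0→2 e1→1 e2→0 s6→1 e7→0 s8→1 s9→2 s10→3 s10→4  — peak 4.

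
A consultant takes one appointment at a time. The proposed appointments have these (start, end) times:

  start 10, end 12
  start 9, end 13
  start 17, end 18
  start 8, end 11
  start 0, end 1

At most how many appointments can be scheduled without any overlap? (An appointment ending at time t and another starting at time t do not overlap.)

3

Sorted by end: (0,1)  (8,11)  (10,12)  (9,13)  (17,18)
take (0,1); take (8,11); take (17,18).
Selected 3 appointments.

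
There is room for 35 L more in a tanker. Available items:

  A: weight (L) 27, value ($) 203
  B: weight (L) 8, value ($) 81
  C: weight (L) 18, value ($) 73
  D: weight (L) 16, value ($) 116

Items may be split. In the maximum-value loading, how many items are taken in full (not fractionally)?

2

Greedy by value/weight ratio, highest first.
Ratios (sorted): B 10.12, A 7.52, D 7.25, C 4.06
take B (8 @ 81); take A (27 @ 203). Capacity used 35/35.
2 item(s) taken whole.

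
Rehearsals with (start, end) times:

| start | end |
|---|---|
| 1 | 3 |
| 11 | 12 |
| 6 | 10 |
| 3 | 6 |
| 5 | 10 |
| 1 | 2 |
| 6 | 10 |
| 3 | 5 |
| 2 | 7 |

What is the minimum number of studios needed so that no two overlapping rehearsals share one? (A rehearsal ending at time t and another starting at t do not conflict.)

The answer is the maximum number of intervals overlapping at any instant.
starts: [1, 1, 2, 3, 3, 5, 6, 6, 11]
ends:   [2, 3, 5, 6, 7, 10, 10, 10, 12]
s1→1 s1→2 e2→1 s2→2 e3→1 s3→2 s3→3 e5→2 s5→3 e6→2 s6→3 s6→4  — peak 4.

4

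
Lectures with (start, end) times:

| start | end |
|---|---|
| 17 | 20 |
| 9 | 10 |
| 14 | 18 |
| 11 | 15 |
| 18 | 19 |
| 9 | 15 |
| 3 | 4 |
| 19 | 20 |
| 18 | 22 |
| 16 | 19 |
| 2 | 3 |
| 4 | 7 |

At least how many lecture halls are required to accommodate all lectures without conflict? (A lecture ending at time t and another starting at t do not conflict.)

4

Count concurrent intervals with a sweep; the peak is the room count.
Events (time:±→running): 2:+→1 3:-→0 3:+→1 4:-→0 4:+→1 7:-→0 9:+→1 9:+→2 10:-→1 11:+→2 14:+→3 15:-→2 15:-→1 16:+→2 17:+→3 18:-→2 18:+→3 18:+→4 … peak 4.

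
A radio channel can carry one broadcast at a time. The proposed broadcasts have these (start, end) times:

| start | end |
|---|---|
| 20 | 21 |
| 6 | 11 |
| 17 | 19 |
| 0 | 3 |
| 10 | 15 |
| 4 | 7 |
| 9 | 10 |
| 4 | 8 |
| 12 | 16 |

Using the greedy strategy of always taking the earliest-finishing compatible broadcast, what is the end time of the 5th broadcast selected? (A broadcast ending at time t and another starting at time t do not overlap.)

Sorted by end: (0,3)  (4,7)  (4,8)  (9,10)  (6,11)  (10,15)  (12,16)  (17,19)  (20,21)
take (0,3); take (4,7); take (9,10); take (10,15); skip (12,16); take (17,19); take (20,21).
Selected: (0,3) (4,7) (9,10) (10,15) (17,19) (20,21)

19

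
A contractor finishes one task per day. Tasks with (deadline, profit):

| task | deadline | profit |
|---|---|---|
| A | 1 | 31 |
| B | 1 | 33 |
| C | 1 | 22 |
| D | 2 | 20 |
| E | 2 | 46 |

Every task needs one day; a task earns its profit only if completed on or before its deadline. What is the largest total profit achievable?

79

Take jobs in profit order; each goes to the latest open slot no later than its deadline.
By profit: E(d2,46), B(d1,33), A(d1,31), C(d1,22), D(d2,20)
E→slot 2; B→slot 1; A skipped; C skipped; D skipped.
Profit = 33 + 46 = 79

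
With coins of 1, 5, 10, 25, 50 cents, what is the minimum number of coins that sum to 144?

144 = 2×50 + 1×25 + 1×10 + 1×5 + 4×1
Total coins = 2 + 1 + 1 + 1 + 4 = 9

9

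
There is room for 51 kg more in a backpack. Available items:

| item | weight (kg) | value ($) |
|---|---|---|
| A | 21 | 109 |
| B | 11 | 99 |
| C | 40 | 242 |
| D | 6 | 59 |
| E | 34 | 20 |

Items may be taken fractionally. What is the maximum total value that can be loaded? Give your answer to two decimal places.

Sort by value per unit weight and fill in that order.
Ratios (sorted): D 9.83, B 9.00, C 6.05, A 5.19, E 0.59
take D (6 @ 59); take B (11 @ 99); take 34/40 of C → 205.70. Capacity used 51/51.
Total value = 363.70

363.70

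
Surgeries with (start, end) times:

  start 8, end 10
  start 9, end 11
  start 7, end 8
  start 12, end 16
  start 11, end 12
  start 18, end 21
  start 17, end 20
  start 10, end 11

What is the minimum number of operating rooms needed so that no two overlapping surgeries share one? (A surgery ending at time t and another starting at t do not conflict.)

Count concurrent intervals with a sweep; the peak is the room count.
Events (time:±→running): 7:+→1 8:-→0 8:+→1 9:+→2 … peak 2.

2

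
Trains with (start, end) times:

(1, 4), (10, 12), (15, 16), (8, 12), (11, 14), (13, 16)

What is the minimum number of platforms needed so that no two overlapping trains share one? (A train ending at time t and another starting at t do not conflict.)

3

Count concurrent intervals with a sweep; the peak is the room count.
starts: [1, 8, 10, 11, 13, 15]
ends:   [4, 12, 12, 14, 16, 16]
s1→1 e4→0 s8→1 s10→2 s11→3  — peak 3.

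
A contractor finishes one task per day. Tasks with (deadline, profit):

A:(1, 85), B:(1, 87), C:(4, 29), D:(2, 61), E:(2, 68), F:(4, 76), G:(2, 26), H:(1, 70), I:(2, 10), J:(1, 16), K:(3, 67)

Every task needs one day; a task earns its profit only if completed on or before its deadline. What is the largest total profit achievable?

298

Take jobs in profit order; each goes to the latest open slot no later than its deadline.
Profit order: B=87 A=85 F=76 H=70 E=68 K=67 D=61 C=29 G=26 J=16 I=10
Assign: B→slot 1, A skipped, F→slot 4, H skipped, E→slot 2, K→slot 3, D skipped, C skipped, G skipped, J skipped, I skipped.
Slots: [1:B] [2:E] [3:K] [4:F]
Profit = 87 + 68 + 67 + 76 = 298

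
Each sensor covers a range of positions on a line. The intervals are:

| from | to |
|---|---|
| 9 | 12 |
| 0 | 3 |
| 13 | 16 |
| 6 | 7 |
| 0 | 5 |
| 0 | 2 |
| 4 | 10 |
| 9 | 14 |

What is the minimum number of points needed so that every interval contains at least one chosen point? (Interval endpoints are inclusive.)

4

Sort by right endpoint; whenever an interval is uncovered, place a point at its right end.
By right end: [0,2]  [0,3]  [0,5]  [6,7]  [4,10]  [9,12]  [9,14]  [13,16]
[0,2] uncovered → point at 2; [6,7] uncovered → point at 7; [9,12] uncovered → point at 12; [13,16] uncovered → point at 16.
Points: 2, 7, 12, 16 (4 total).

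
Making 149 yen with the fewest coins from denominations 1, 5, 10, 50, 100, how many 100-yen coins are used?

1

149 = 1×100 + 4×10 + 1×5 + 4×1
Count of 100: 1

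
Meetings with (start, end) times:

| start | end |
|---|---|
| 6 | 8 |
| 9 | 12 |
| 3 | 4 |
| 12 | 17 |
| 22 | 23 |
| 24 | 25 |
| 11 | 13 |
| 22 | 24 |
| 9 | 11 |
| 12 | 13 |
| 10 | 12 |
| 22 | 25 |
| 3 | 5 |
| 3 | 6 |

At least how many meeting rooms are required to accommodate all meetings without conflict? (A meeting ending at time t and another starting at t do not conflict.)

The answer is the maximum number of intervals overlapping at any instant.
Events (time:±→running): 3:+→1 3:+→2 3:+→3 … peak 3.

3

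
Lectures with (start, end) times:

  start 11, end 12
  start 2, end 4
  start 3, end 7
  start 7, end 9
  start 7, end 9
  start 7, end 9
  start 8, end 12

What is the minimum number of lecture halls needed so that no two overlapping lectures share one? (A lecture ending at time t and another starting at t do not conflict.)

4

The answer is the maximum number of intervals overlapping at any instant.
Events (time:±→running): 2:+→1 3:+→2 4:-→1 7:-→0 7:+→1 7:+→2 7:+→3 8:+→4 … peak 4.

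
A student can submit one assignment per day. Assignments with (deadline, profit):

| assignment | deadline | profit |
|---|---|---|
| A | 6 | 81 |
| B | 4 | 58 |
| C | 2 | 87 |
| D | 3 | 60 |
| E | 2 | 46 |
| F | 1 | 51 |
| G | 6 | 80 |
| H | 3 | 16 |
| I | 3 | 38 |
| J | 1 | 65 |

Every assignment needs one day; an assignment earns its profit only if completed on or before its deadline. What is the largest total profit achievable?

Sort by profit descending; place each in the latest free slot ≤ its deadline.
By profit: C(d2,87), A(d6,81), G(d6,80), J(d1,65), D(d3,60), B(d4,58), F(d1,51), E(d2,46), I(d3,38), H(d3,16)
C→slot 2; A→slot 6; G→slot 5; J→slot 1; D→slot 3; B→slot 4; F skipped; E skipped; I skipped; H skipped.
Profit = 65 + 87 + 60 + 58 + 80 + 81 = 431

431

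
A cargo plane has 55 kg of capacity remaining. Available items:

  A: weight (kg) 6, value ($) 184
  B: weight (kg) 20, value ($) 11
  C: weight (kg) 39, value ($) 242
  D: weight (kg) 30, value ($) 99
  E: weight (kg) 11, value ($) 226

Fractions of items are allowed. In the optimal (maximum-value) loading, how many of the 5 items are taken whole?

Ratios (sorted): A 30.67, E 20.55, C 6.21, D 3.30, B 0.55
take A (6 @ 184); take E (11 @ 226); take 38/39 of C → 235.79. Capacity used 55/55.
2 item(s) taken whole; one partial (take 38/39 of C).

2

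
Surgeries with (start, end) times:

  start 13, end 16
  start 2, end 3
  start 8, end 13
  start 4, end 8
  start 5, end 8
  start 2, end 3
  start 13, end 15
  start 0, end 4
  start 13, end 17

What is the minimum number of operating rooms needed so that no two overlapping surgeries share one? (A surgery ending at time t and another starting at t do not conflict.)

3

Count concurrent intervals with a sweep; the peak is the room count.
starts: [0, 2, 2, 4, 5, 8, 13, 13, 13]
ends:   [3, 3, 4, 8, 8, 13, 15, 16, 17]
s0→1 s2→2 s2→3  — peak 3.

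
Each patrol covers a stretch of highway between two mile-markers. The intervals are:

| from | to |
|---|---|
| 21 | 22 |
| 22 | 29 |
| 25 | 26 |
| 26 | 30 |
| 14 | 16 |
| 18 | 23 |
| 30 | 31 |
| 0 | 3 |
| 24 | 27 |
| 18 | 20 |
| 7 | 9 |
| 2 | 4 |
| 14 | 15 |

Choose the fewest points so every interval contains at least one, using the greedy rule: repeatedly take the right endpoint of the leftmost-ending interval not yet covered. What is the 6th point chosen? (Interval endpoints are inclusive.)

By right end: [0,3]  [2,4]  [7,9]  [14,15]  [14,16]  [18,20]  [21,22]  [18,23]  [25,26]  [24,27]  [22,29]  [26,30]  [30,31]
[0,3] uncovered → point at 3; [7,9] uncovered → point at 9; [14,15] uncovered → point at 15; [18,20] uncovered → point at 20; [21,22] uncovered → point at 22; [25,26] uncovered → point at 26; [30,31] uncovered → point at 31.
Points: 3, 9, 15, 20, 22, 26, 31 (7 total).

26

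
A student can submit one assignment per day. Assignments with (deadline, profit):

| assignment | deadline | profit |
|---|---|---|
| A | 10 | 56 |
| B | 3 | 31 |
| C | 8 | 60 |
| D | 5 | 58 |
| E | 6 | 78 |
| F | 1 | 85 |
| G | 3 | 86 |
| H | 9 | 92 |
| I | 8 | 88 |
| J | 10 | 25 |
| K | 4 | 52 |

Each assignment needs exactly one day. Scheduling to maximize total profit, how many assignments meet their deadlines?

Sort by profit descending; place each in the latest free slot ≤ its deadline.
By profit: H(d9,92), I(d8,88), G(d3,86), F(d1,85), E(d6,78), C(d8,60), D(d5,58), A(d10,56), K(d4,52), B(d3,31), J(d10,25)
H→slot 9; I→slot 8; G→slot 3; F→slot 1; E→slot 6; C→slot 7; D→slot 5; A→slot 10; K→slot 4; B→slot 2; J skipped.
10 of 11 scheduled.

10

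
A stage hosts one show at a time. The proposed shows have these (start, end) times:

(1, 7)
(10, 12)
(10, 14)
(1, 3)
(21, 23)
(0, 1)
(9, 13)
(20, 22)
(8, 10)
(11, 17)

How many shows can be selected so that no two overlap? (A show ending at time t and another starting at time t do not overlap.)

5

Sorted by end: (0,1)  (1,3)  (1,7)  (8,10)  (10,12)  (9,13)  (10,14)  (11,17)  (20,22)  (21,23)
take (0,1); take (1,3); take (8,10); take (10,12); skip (10,14); take (20,22); skip (21,23).
Selected 5 shows.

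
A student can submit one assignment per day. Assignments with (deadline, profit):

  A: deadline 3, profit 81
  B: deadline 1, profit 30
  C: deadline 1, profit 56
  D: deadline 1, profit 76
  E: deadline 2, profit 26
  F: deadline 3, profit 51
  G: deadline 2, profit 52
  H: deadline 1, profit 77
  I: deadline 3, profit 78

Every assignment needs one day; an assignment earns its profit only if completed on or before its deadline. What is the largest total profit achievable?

Profit order: A=81 I=78 H=77 D=76 C=56 G=52 F=51 B=30 E=26
Assign: A→slot 3, I→slot 2, H→slot 1, D skipped, C skipped, G skipped, F skipped, B skipped, E skipped.
Slots: [1:H] [2:I] [3:A]
Profit = 77 + 78 + 81 = 236

236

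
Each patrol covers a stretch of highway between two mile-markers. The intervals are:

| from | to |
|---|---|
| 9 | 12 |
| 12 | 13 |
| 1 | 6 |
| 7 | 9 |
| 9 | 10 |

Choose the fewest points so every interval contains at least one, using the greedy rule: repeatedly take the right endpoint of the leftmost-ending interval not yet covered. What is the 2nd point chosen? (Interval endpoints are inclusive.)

Sort by right endpoint; whenever an interval is uncovered, place a point at its right end.
Sorted: [1,6] [7,9] [9,10] [9,12] [12,13]
{[1,6]} hit by 6; {[7,9],[9,10],[9,12]} hit by 9; {[12,13]} hit by 13.
Points: 6, 9, 13 (3 total).

9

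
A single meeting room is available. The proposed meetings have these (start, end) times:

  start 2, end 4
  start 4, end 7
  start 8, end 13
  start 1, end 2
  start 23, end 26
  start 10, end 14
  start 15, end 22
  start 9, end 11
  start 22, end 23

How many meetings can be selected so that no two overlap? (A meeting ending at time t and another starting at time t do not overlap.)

By end time: (1,2), (2,4), (4,7), (9,11), (8,13), (10,14), (15,22), (22,23), (23,26).
Pick (1,2); next start ≥ 2 → (2,4); next start ≥ 4 → (4,7); next start ≥ 7 → (9,11); next start ≥ 11 → (15,22); next start ≥ 22 → (22,23); next start ≥ 23 → (23,26).
Selected 7 meetings.

7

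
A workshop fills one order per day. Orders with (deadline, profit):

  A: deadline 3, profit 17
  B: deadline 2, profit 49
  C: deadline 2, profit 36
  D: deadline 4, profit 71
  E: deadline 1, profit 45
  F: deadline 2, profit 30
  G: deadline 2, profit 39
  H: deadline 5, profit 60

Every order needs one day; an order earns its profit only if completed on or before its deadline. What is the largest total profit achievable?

242

Take jobs in profit order; each goes to the latest open slot no later than its deadline.
By profit: D(d4,71), H(d5,60), B(d2,49), E(d1,45), G(d2,39), C(d2,36), F(d2,30), A(d3,17)
D→slot 4; H→slot 5; B→slot 2; E→slot 1; G skipped; C skipped; F skipped; A→slot 3.
Profit = 45 + 49 + 17 + 71 + 60 = 242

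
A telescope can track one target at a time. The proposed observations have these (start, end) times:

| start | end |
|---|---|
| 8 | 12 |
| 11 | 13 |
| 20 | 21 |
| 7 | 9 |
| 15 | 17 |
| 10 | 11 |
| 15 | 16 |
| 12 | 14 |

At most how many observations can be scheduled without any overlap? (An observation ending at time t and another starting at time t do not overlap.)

5

Order by finish time; keep every interval that doesn't clash with the previous kept one.
By end time: (7,9), (10,11), (8,12), (11,13), (12,14), (15,16), (15,17), (20,21).
Pick (7,9); next start ≥ 9 → (10,11); next start ≥ 11 → (11,13); next start ≥ 13 → (15,16); next start ≥ 16 → (20,21).
Selected 5 observations.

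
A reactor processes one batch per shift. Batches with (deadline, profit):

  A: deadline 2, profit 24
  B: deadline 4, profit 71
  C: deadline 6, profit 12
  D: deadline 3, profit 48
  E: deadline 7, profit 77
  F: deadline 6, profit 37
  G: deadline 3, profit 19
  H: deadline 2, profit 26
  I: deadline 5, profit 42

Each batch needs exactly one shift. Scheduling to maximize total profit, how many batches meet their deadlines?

Take jobs in profit order; each goes to the latest open slot no later than its deadline.
By profit: E(d7,77), B(d4,71), D(d3,48), I(d5,42), F(d6,37), H(d2,26), A(d2,24), G(d3,19), C(d6,12)
E→slot 7; B→slot 4; D→slot 3; I→slot 5; F→slot 6; H→slot 2; A→slot 1; G skipped; C skipped.
7 of 9 scheduled.

7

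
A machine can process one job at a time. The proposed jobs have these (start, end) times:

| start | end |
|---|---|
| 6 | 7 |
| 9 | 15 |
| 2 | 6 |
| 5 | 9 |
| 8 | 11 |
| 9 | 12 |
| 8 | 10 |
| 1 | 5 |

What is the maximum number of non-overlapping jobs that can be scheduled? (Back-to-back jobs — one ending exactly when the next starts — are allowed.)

Greedy by earliest finish: after sorting by end time, pick each interval compatible with the last pick.
By end time: (1,5), (2,6), (6,7), (5,9), (8,10), (8,11), (9,12), (9,15).
Pick (1,5); next start ≥ 5 → (6,7); next start ≥ 7 → (8,10).
Selected 3 jobs.

3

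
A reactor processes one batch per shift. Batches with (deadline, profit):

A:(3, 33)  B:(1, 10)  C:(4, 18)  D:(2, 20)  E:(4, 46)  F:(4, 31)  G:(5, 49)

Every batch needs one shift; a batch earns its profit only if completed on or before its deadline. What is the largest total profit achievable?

179

By profit: G(d5,49), E(d4,46), A(d3,33), F(d4,31), D(d2,20), C(d4,18), B(d1,10)
G→slot 5; E→slot 4; A→slot 3; F→slot 2; D→slot 1; C skipped; B skipped.
Profit = 20 + 31 + 33 + 46 + 49 = 179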